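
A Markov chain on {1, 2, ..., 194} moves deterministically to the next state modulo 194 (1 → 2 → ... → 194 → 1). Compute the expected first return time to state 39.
E[T_39 | X_0 = 39] = 194

The chain cycles deterministically, so starting at state 39 it returns in exactly 194 steps. Equivalently, the stationary distribution is uniform π_j = 1/194 for every state j, so by Kac's formula E[T_39] = 1/π_39 = 194.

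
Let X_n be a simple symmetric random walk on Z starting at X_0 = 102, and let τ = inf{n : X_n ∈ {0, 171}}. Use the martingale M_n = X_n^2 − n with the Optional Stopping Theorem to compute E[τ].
E[τ] = 7038

M_n = X_n^2 − n is a martingale (since E[X_{n+1}^2 | F_n] = X_n^2 + 1). By OST (τ has finite mean in a bounded region), E[M_τ] = E[M_0] = X_0^2 − 0 = 102^2 = 10404. Also E[M_τ] = E[X_τ^2] − E[τ]. The walk exits at 0 or 171, with P(hit 171 first) = 102/171, so E[X_τ^2] = 171^2 · 102/171 + 0 = 17442. Thus E[τ] = E[X_τ^2] − E[M_τ] = 17442 − 10404 = 7038 = 102(171 − 102) = 7038.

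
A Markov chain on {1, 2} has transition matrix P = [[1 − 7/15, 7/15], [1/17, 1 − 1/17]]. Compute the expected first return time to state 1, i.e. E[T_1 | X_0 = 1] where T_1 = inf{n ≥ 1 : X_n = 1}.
E[T_1 | X_0 = 1] = 1/π_1 = 134/15

For an irreducible recurrent Markov chain with stationary distribution π, E[T_i | X_0 = i] = 1/π_i (Kac's formula). Here π_1 = (1/17)/(7/15 + 1/17) = (1/17)/(134/255) = 15/134, so E[T_1 | X_0 = 1] = 1/π_1 = (7/15 + 1/17)/(1/17) = (134/255)/(1/17) = 134/15.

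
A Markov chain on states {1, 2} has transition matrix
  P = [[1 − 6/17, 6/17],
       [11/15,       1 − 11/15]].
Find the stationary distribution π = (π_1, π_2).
π_1 = 187/277, π_2 = 90/277

Solve πP = π with π_1 + π_2 = 1. From πP = π: π_1 · (1 − 6/17) + π_2 · 11/15 = π_1 ⇒ π_2 · 11/15 = π_1 · 6/17 ⇒ π_2/π_1 = (6/17)/(11/15) = 90/187. Together with π_1 + π_2 = 1:
  π_1 = (11/15)/(6/17 + 11/15) = (11/15)/(277/255) = 187/277,
  π_2 = (6/17)/(6/17 + 11/15) = (6/17)/(277/255) = 90/277.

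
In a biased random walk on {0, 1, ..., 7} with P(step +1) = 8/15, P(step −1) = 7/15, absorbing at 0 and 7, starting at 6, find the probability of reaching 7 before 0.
P(hit 7 before 0) = (1 − (7/8)^6) / (1 − (7/8)^7) = 1155960/1273609

Let u_k denote P(reach 7 before 0 | start at k). Boundary: u_0 = 0, u_7 = 1. Recurrence: u_k = 8/15·u_{k+1} + 7/15·u_{k-1} for 1 ≤ k ≤ 6. Try u_k = A + B·r^k with r = q/p = (7/15)/(8/15) = 7/8. Substitution satisfies the recurrence; boundary conditions give:
  u_k = (1 − r^k) / (1 − r^N) = (1 − (7/8)^6) / (1 − (7/8)^7) = 1155960/1273609.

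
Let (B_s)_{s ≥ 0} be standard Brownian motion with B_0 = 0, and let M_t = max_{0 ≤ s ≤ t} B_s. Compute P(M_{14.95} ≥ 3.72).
P(M_{14.95} ≥ 3.72) = 2·P(B_{14.95} ≥ 3.72) = 2(1 − Φ(3.72/√14.95)) ≈ 0.3360

By the reflection principle for Brownian motion, P(M_t ≥ a) = 2 · P(B_t ≥ a) for a ≥ 0. Since B_t ~ N(0, t), P(B_t ≥ 3.72) = 1 − Φ(3.72/√t) = 1 − Φ(3.72/√14.95) = 1 − Φ(0.9621). So
  P(M_{14.95} ≥ 3.72) = 2(1 − Φ(0.9621)) ≈ 0.3360.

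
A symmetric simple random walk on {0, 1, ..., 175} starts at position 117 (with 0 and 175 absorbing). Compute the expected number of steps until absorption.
E[τ | X_0 = 117] = 6786

Let v_k = E[τ | X_0 = k]. Boundary: v_0 = v_175 = 0. Recurrence: v_k = 1 + (v_{k-1} + v_{k+1})/2 for 1 ≤ k ≤ 174. The particular solution to v_k − (v_{k-1} + v_{k+1})/2 = 1 is v_k = −k^2. Adding homogeneous solution A + B k and matching boundaries gives v_k = k (175 − k). Substituting k = 117: v_117 = 117 · 58 = 6786.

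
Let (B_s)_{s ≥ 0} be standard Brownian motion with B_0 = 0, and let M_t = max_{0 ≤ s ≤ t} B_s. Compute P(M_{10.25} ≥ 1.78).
P(M_{10.25} ≥ 1.78) = 2·P(B_{10.25} ≥ 1.78) = 2(1 − Φ(1.78/√10.25)) ≈ 0.5782

By the reflection principle for Brownian motion, P(M_t ≥ a) = 2 · P(B_t ≥ a) for a ≥ 0. Since B_t ~ N(0, t), P(B_t ≥ 1.78) = 1 − Φ(1.78/√t) = 1 − Φ(1.78/√10.25) = 1 − Φ(0.5560). So
  P(M_{10.25} ≥ 1.78) = 2(1 − Φ(0.5560)) ≈ 0.5782.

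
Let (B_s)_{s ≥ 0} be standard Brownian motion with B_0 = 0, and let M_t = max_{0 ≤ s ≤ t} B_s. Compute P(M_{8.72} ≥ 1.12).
P(M_{8.72} ≥ 1.12) = 2·P(B_{8.72} ≥ 1.12) = 2(1 − Φ(1.12/√8.72)) ≈ 0.7045

By the reflection principle for Brownian motion, P(M_t ≥ a) = 2 · P(B_t ≥ a) for a ≥ 0. Since B_t ~ N(0, t), P(B_t ≥ 1.12) = 1 − Φ(1.12/√t) = 1 − Φ(1.12/√8.72) = 1 − Φ(0.3793). So
  P(M_{8.72} ≥ 1.12) = 2(1 − Φ(0.3793)) ≈ 0.7045.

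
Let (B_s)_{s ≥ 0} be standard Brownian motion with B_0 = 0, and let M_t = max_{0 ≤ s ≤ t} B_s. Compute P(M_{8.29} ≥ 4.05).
P(M_{8.29} ≥ 4.05) = 2·P(B_{8.29} ≥ 4.05) = 2(1 − Φ(4.05/√8.29)) ≈ 0.1595

By the reflection principle for Brownian motion, P(M_t ≥ a) = 2 · P(B_t ≥ a) for a ≥ 0. Since B_t ~ N(0, t), P(B_t ≥ 4.05) = 1 − Φ(4.05/√t) = 1 − Φ(4.05/√8.29) = 1 − Φ(1.4066). So
  P(M_{8.29} ≥ 4.05) = 2(1 − Φ(1.4066)) ≈ 0.1595.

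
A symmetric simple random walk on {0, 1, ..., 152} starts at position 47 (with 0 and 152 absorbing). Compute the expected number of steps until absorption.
E[τ | X_0 = 47] = 4935

Let v_k = E[τ | X_0 = k]. Boundary: v_0 = v_152 = 0. Recurrence: v_k = 1 + (v_{k-1} + v_{k+1})/2 for 1 ≤ k ≤ 151. The particular solution to v_k − (v_{k-1} + v_{k+1})/2 = 1 is v_k = −k^2. Adding homogeneous solution A + B k and matching boundaries gives v_k = k (152 − k). Substituting k = 47: v_47 = 47 · 105 = 4935.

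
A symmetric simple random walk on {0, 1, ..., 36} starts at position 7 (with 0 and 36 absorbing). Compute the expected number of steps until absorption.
E[τ | X_0 = 7] = 203

Let v_k = E[τ | X_0 = k]. Boundary: v_0 = v_36 = 0. Recurrence: v_k = 1 + (v_{k-1} + v_{k+1})/2 for 1 ≤ k ≤ 35. The particular solution to v_k − (v_{k-1} + v_{k+1})/2 = 1 is v_k = −k^2. Adding homogeneous solution A + B k and matching boundaries gives v_k = k (36 − k). Substituting k = 7: v_7 = 7 · 29 = 203.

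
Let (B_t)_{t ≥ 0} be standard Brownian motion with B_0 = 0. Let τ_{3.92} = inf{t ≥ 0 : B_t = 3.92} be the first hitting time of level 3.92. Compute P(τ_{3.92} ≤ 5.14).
P(τ_{3.92} ≤ 5.14) = 2(1 − Φ(3.92/√5.14)) = 2(1 − Φ(1.7290)) ≈ 0.0838

By the reflection principle for standard BM, P(τ_b ≤ t) = 2 · P(B_t ≥ b). Since B_t ~ N(0, t), P(B_t ≥ 3.92) = 1 − Φ(3.92/√t) = 1 − Φ(3.92/√5.14) = 1 − Φ(1.7290) ≈ 0.04190. Doubling: P(τ_{3.92} ≤ 5.14) ≈ 2 · 0.04190 = 0.08380 ≈ 0.0838.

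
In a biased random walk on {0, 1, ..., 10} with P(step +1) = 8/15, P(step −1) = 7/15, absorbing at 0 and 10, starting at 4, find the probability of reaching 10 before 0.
P(hit 10 before 0) = (1 − (7/8)^4) / (1 − (7/8)^10) = 29622272/52751105

Let u_k denote P(reach 10 before 0 | start at k). Boundary: u_0 = 0, u_10 = 1. Recurrence: u_k = 8/15·u_{k+1} + 7/15·u_{k-1} for 1 ≤ k ≤ 9. Try u_k = A + B·r^k with r = q/p = (7/15)/(8/15) = 7/8. Substitution satisfies the recurrence; boundary conditions give:
  u_k = (1 − r^k) / (1 − r^N) = (1 − (7/8)^4) / (1 − (7/8)^10) = 29622272/52751105.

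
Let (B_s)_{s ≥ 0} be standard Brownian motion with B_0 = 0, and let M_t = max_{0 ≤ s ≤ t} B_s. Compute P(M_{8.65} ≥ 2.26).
P(M_{8.65} ≥ 2.26) = 2·P(B_{8.65} ≥ 2.26) = 2(1 − Φ(2.26/√8.65)) ≈ 0.4422

By the reflection principle for Brownian motion, P(M_t ≥ a) = 2 · P(B_t ≥ a) for a ≥ 0. Since B_t ~ N(0, t), P(B_t ≥ 2.26) = 1 − Φ(2.26/√t) = 1 − Φ(2.26/√8.65) = 1 − Φ(0.7684). So
  P(M_{8.65} ≥ 2.26) = 2(1 − Φ(0.7684)) ≈ 0.4422.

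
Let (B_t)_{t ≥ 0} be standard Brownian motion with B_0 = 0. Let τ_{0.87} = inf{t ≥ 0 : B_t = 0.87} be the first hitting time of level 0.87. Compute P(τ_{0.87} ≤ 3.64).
P(τ_{0.87} ≤ 3.64) = 2(1 − Φ(0.87/√3.64)) = 2(1 − Φ(0.4560)) ≈ 0.6484

By the reflection principle for standard BM, P(τ_b ≤ t) = 2 · P(B_t ≥ b). Since B_t ~ N(0, t), P(B_t ≥ 0.87) = 1 − Φ(0.87/√t) = 1 − Φ(0.87/√3.64) = 1 − Φ(0.4560) ≈ 0.32419. Doubling: P(τ_{0.87} ≤ 3.64) ≈ 2 · 0.32419 = 0.64838 ≈ 0.6484.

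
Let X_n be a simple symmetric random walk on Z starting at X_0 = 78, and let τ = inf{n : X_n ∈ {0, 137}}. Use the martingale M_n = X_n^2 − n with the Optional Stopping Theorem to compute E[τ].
E[τ] = 4602

M_n = X_n^2 − n is a martingale (since E[X_{n+1}^2 | F_n] = X_n^2 + 1). By OST (τ has finite mean in a bounded region), E[M_τ] = E[M_0] = X_0^2 − 0 = 78^2 = 6084. Also E[M_τ] = E[X_τ^2] − E[τ]. The walk exits at 0 or 137, with P(hit 137 first) = 78/137, so E[X_τ^2] = 137^2 · 78/137 + 0 = 10686. Thus E[τ] = E[X_τ^2] − E[M_τ] = 10686 − 6084 = 4602 = 78(137 − 78) = 4602.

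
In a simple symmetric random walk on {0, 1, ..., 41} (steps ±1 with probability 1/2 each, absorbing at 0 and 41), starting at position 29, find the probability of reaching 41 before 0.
P(hit 41 before 0) = 29/41

Let u_k = P(hit 41 before 0 | start at k). Then u_0 = 0, u_41 = 1, and u_k = u_{k-1}/2 + u_{k+1}/2 for 1 ≤ k ≤ 40. This harmonic recurrence is solved by u_k = k/41, giving u_29 = 29/41.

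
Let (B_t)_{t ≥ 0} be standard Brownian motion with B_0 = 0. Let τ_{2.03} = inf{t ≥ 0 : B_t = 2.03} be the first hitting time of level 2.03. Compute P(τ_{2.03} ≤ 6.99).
P(τ_{2.03} ≤ 6.99) = 2(1 − Φ(2.03/√6.99)) = 2(1 − Φ(0.7678)) ≈ 0.4426

By the reflection principle for standard BM, P(τ_b ≤ t) = 2 · P(B_t ≥ b). Since B_t ~ N(0, t), P(B_t ≥ 2.03) = 1 − Φ(2.03/√t) = 1 − Φ(2.03/√6.99) = 1 − Φ(0.7678) ≈ 0.22130. Doubling: P(τ_{2.03} ≤ 6.99) ≈ 2 · 0.22130 = 0.44260 ≈ 0.4426.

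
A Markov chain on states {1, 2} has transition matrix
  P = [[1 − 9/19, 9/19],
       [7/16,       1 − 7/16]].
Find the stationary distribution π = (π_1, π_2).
π_1 = 133/277, π_2 = 144/277

Solve πP = π with π_1 + π_2 = 1. From πP = π: π_1 · (1 − 9/19) + π_2 · 7/16 = π_1 ⇒ π_2 · 7/16 = π_1 · 9/19 ⇒ π_2/π_1 = (9/19)/(7/16) = 144/133. Together with π_1 + π_2 = 1:
  π_1 = (7/16)/(9/19 + 7/16) = (7/16)/(277/304) = 133/277,
  π_2 = (9/19)/(9/19 + 7/16) = (9/19)/(277/304) = 144/277.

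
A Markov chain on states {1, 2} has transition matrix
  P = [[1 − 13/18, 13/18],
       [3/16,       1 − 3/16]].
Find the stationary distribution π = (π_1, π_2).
π_1 = 27/131, π_2 = 104/131

Solve πP = π with π_1 + π_2 = 1. From πP = π: π_1 · (1 − 13/18) + π_2 · 3/16 = π_1 ⇒ π_2 · 3/16 = π_1 · 13/18 ⇒ π_2/π_1 = (13/18)/(3/16) = 104/27. Together with π_1 + π_2 = 1:
  π_1 = (3/16)/(13/18 + 3/16) = (3/16)/(131/144) = 27/131,
  π_2 = (13/18)/(13/18 + 3/16) = (13/18)/(131/144) = 104/131.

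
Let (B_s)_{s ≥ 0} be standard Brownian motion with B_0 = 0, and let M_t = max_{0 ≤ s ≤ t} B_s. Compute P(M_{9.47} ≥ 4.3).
P(M_{9.47} ≥ 4.3) = 2·P(B_{9.47} ≥ 4.3) = 2(1 − Φ(4.3/√9.47)) ≈ 0.1623

By the reflection principle for Brownian motion, P(M_t ≥ a) = 2 · P(B_t ≥ a) for a ≥ 0. Since B_t ~ N(0, t), P(B_t ≥ 4.3) = 1 − Φ(4.3/√t) = 1 − Φ(4.3/√9.47) = 1 − Φ(1.3973). So
  P(M_{9.47} ≥ 4.3) = 2(1 − Φ(1.3973)) ≈ 0.1623.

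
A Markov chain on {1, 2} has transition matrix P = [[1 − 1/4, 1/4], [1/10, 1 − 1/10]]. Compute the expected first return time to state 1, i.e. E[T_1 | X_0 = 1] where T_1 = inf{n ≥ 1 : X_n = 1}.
E[T_1 | X_0 = 1] = 1/π_1 = 7/2

For an irreducible recurrent Markov chain with stationary distribution π, E[T_i | X_0 = i] = 1/π_i (Kac's formula). Here π_1 = (1/10)/(1/4 + 1/10) = (1/10)/(7/20) = 2/7, so E[T_1 | X_0 = 1] = 1/π_1 = (1/4 + 1/10)/(1/10) = (7/20)/(1/10) = 7/2.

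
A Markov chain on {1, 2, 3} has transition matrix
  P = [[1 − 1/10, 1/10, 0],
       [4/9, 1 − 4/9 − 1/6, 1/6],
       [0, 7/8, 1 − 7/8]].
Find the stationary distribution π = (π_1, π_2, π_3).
π = (56/71, 63/355, 12/355)

This is a birth-death chain on three states, which satisfies detailed balance: π_1 · P_{12} = π_2 · P_{21} and π_2 · P_{23} = π_3 · P_{32}.
From π_1 · 1/10 = π_2 · 4/9: π_2/π_1 = (1/10)/(4/9) = 9/40.
From π_2 · 1/6 = π_3 · 7/8: π_3/π_2 = (1/6)/(7/8) = 4/21.
Take π_1 proportional to 1; then unnormalized π = (1, 9/40, 3/70). Normalize by dividing by the sum 71/56:
  π = (56/71, 63/355, 12/355).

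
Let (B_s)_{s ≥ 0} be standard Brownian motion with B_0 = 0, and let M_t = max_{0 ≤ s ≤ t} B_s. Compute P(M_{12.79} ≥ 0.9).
P(M_{12.79} ≥ 0.9) = 2·P(B_{12.79} ≥ 0.9) = 2(1 − Φ(0.9/√12.79)) ≈ 0.8013

By the reflection principle for Brownian motion, P(M_t ≥ a) = 2 · P(B_t ≥ a) for a ≥ 0. Since B_t ~ N(0, t), P(B_t ≥ 0.9) = 1 − Φ(0.9/√t) = 1 − Φ(0.9/√12.79) = 1 − Φ(0.2517). So
  P(M_{12.79} ≥ 0.9) = 2(1 − Φ(0.2517)) ≈ 0.8013.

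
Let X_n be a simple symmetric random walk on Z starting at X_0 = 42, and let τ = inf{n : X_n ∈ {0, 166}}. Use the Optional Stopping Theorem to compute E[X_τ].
E[X_τ] = 42

X_n is a martingale and τ is a bounded-mean stopping time (indeed τ is finite a.s. with bounded expectation since the walk is in a bounded region). By the OST, E[X_τ] = E[X_0] = 42. Equivalently: E[X_τ] = 166 · P(hit 166 first) + 0 · P(hit 0 first) = 166 · (42/166) = 42.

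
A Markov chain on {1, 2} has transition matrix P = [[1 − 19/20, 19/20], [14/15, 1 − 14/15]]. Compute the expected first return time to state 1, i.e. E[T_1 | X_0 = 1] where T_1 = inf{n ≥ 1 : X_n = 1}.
E[T_1 | X_0 = 1] = 1/π_1 = 113/56

For an irreducible recurrent Markov chain with stationary distribution π, E[T_i | X_0 = i] = 1/π_i (Kac's formula). Here π_1 = (14/15)/(19/20 + 14/15) = (14/15)/(113/60) = 56/113, so E[T_1 | X_0 = 1] = 1/π_1 = (19/20 + 14/15)/(14/15) = (113/60)/(14/15) = 113/56.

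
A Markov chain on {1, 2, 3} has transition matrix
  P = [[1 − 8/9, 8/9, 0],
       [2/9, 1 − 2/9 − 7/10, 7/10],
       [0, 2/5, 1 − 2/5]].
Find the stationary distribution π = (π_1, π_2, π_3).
π = (1/12, 1/3, 7/12)

This is a birth-death chain on three states, which satisfies detailed balance: π_1 · P_{12} = π_2 · P_{21} and π_2 · P_{23} = π_3 · P_{32}.
From π_1 · 8/9 = π_2 · 2/9: π_2/π_1 = (8/9)/(2/9) = 4.
From π_2 · 7/10 = π_3 · 2/5: π_3/π_2 = (7/10)/(2/5) = 7/4.
Take π_1 proportional to 1; then unnormalized π = (1, 4, 7). Normalize by dividing by the sum 12:
  π = (1/12, 1/3, 7/12).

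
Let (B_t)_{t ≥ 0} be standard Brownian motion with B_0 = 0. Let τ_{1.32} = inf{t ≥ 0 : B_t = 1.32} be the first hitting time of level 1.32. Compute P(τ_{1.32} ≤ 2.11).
P(τ_{1.32} ≤ 2.11) = 2(1 − Φ(1.32/√2.11)) = 2(1 − Φ(0.9087)) ≈ 0.3635

By the reflection principle for standard BM, P(τ_b ≤ t) = 2 · P(B_t ≥ b). Since B_t ~ N(0, t), P(B_t ≥ 1.32) = 1 − Φ(1.32/√t) = 1 − Φ(1.32/√2.11) = 1 − Φ(0.9087) ≈ 0.18175. Doubling: P(τ_{1.32} ≤ 2.11) ≈ 2 · 0.18175 = 0.36350 ≈ 0.3635.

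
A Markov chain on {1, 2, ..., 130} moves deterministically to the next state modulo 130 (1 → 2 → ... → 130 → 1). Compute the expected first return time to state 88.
E[T_88 | X_0 = 88] = 130

The chain cycles deterministically, so starting at state 88 it returns in exactly 130 steps. Equivalently, the stationary distribution is uniform π_j = 1/130 for every state j, so by Kac's formula E[T_88] = 1/π_88 = 130.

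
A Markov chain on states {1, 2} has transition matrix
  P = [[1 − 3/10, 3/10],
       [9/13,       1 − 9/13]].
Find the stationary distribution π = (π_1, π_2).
π_1 = 30/43, π_2 = 13/43

Solve πP = π with π_1 + π_2 = 1. From πP = π: π_1 · (1 − 3/10) + π_2 · 9/13 = π_1 ⇒ π_2 · 9/13 = π_1 · 3/10 ⇒ π_2/π_1 = (3/10)/(9/13) = 13/30. Together with π_1 + π_2 = 1:
  π_1 = (9/13)/(3/10 + 9/13) = (9/13)/(129/130) = 30/43,
  π_2 = (3/10)/(3/10 + 9/13) = (3/10)/(129/130) = 13/43.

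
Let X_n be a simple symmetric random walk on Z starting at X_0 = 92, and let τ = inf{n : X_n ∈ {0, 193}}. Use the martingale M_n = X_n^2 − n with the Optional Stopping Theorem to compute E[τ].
E[τ] = 9292

M_n = X_n^2 − n is a martingale (since E[X_{n+1}^2 | F_n] = X_n^2 + 1). By OST (τ has finite mean in a bounded region), E[M_τ] = E[M_0] = X_0^2 − 0 = 92^2 = 8464. Also E[M_τ] = E[X_τ^2] − E[τ]. The walk exits at 0 or 193, with P(hit 193 first) = 92/193, so E[X_τ^2] = 193^2 · 92/193 + 0 = 17756. Thus E[τ] = E[X_τ^2] − E[M_τ] = 17756 − 8464 = 9292 = 92(193 − 92) = 9292.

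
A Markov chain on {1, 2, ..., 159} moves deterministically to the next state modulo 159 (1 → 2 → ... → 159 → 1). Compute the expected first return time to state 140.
E[T_140 | X_0 = 140] = 159

The chain cycles deterministically, so starting at state 140 it returns in exactly 159 steps. Equivalently, the stationary distribution is uniform π_j = 1/159 for every state j, so by Kac's formula E[T_140] = 1/π_140 = 159.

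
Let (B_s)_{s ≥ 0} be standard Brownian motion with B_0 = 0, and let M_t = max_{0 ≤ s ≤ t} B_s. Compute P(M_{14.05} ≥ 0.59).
P(M_{14.05} ≥ 0.59) = 2·P(B_{14.05} ≥ 0.59) = 2(1 − Φ(0.59/√14.05)) ≈ 0.8749

By the reflection principle for Brownian motion, P(M_t ≥ a) = 2 · P(B_t ≥ a) for a ≥ 0. Since B_t ~ N(0, t), P(B_t ≥ 0.59) = 1 − Φ(0.59/√t) = 1 − Φ(0.59/√14.05) = 1 − Φ(0.1574). So
  P(M_{14.05} ≥ 0.59) = 2(1 − Φ(0.1574)) ≈ 0.8749.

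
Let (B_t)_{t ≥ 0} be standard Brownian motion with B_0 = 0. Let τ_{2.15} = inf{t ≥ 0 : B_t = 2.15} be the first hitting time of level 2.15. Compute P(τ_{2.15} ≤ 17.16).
P(τ_{2.15} ≤ 17.16) = 2(1 − Φ(2.15/√17.16)) = 2(1 − Φ(0.5190)) ≈ 0.6038

By the reflection principle for standard BM, P(τ_b ≤ t) = 2 · P(B_t ≥ b). Since B_t ~ N(0, t), P(B_t ≥ 2.15) = 1 − Φ(2.15/√t) = 1 − Φ(2.15/√17.16) = 1 − Φ(0.5190) ≈ 0.30188. Doubling: P(τ_{2.15} ≤ 17.16) ≈ 2 · 0.30188 = 0.60376 ≈ 0.6038.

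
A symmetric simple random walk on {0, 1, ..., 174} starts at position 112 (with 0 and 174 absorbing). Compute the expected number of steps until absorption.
E[τ | X_0 = 112] = 6944

Let v_k = E[τ | X_0 = k]. Boundary: v_0 = v_174 = 0. Recurrence: v_k = 1 + (v_{k-1} + v_{k+1})/2 for 1 ≤ k ≤ 173. The particular solution to v_k − (v_{k-1} + v_{k+1})/2 = 1 is v_k = −k^2. Adding homogeneous solution A + B k and matching boundaries gives v_k = k (174 − k). Substituting k = 112: v_112 = 112 · 62 = 6944.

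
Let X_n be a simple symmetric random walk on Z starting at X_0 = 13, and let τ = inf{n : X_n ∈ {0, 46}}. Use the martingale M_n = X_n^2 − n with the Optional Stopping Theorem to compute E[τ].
E[τ] = 429

M_n = X_n^2 − n is a martingale (since E[X_{n+1}^2 | F_n] = X_n^2 + 1). By OST (τ has finite mean in a bounded region), E[M_τ] = E[M_0] = X_0^2 − 0 = 13^2 = 169. Also E[M_τ] = E[X_τ^2] − E[τ]. The walk exits at 0 or 46, with P(hit 46 first) = 13/46, so E[X_τ^2] = 46^2 · 13/46 + 0 = 598. Thus E[τ] = E[X_τ^2] − E[M_τ] = 598 − 169 = 429 = 13(46 − 13) = 429.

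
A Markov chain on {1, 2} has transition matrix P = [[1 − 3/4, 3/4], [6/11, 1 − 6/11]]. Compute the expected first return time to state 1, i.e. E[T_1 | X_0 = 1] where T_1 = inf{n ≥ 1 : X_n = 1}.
E[T_1 | X_0 = 1] = 1/π_1 = 19/8

For an irreducible recurrent Markov chain with stationary distribution π, E[T_i | X_0 = i] = 1/π_i (Kac's formula). Here π_1 = (6/11)/(3/4 + 6/11) = (6/11)/(57/44) = 8/19, so E[T_1 | X_0 = 1] = 1/π_1 = (3/4 + 6/11)/(6/11) = (57/44)/(6/11) = 19/8.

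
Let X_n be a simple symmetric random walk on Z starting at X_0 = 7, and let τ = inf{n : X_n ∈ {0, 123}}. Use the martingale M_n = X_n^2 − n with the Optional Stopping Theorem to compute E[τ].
E[τ] = 812

M_n = X_n^2 − n is a martingale (since E[X_{n+1}^2 | F_n] = X_n^2 + 1). By OST (τ has finite mean in a bounded region), E[M_τ] = E[M_0] = X_0^2 − 0 = 7^2 = 49. Also E[M_τ] = E[X_τ^2] − E[τ]. The walk exits at 0 or 123, with P(hit 123 first) = 7/123, so E[X_τ^2] = 123^2 · 7/123 + 0 = 861. Thus E[τ] = E[X_τ^2] − E[M_τ] = 861 − 49 = 812 = 7(123 − 7) = 812.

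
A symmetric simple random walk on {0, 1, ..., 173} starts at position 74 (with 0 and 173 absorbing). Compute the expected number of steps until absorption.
E[τ | X_0 = 74] = 7326

Let v_k = E[τ | X_0 = k]. Boundary: v_0 = v_173 = 0. Recurrence: v_k = 1 + (v_{k-1} + v_{k+1})/2 for 1 ≤ k ≤ 172. The particular solution to v_k − (v_{k-1} + v_{k+1})/2 = 1 is v_k = −k^2. Adding homogeneous solution A + B k and matching boundaries gives v_k = k (173 − k). Substituting k = 74: v_74 = 74 · 99 = 7326.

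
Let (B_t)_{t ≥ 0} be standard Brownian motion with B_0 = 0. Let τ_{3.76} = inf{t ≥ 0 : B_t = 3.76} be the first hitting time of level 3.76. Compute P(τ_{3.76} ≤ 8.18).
P(τ_{3.76} ≤ 8.18) = 2(1 − Φ(3.76/√8.18)) = 2(1 − Φ(1.3147)) ≈ 0.1886

By the reflection principle for standard BM, P(τ_b ≤ t) = 2 · P(B_t ≥ b). Since B_t ~ N(0, t), P(B_t ≥ 3.76) = 1 − Φ(3.76/√t) = 1 − Φ(3.76/√8.18) = 1 − Φ(1.3147) ≈ 0.09431. Doubling: P(τ_{3.76} ≤ 8.18) ≈ 2 · 0.09431 = 0.18862 ≈ 0.1886.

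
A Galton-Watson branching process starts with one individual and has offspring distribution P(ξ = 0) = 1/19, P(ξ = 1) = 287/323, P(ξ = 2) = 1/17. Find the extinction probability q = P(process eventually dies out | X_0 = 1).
q = 17/19

The pgf is f(s) = 1/19 + 287/323·s + 1/17·s². The extinction probability q is the smallest fixed point of f in [0, 1]. Setting s = f(s):
  1/17·s² + (287/323 − 1)·s + 1/19 = 0
  1/17·s² − (1/19 + 1/17)·s + 1/19 = 0
which factors as (s − 1)·(1/17·s − 1/19) = 0, giving roots s = 1 and s = (1/19)/(1/17) = 17/19.
Mean offspring μ = 287/323 + 2·1/17 = 325/323 > 1 (supercritical), so q < 1. The extinction probability is the smaller root: q = (1/19)/(1/17) = 17/19.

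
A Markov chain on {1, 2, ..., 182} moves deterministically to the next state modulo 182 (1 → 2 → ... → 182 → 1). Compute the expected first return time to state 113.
E[T_113 | X_0 = 113] = 182

The chain cycles deterministically, so starting at state 113 it returns in exactly 182 steps. Equivalently, the stationary distribution is uniform π_j = 1/182 for every state j, so by Kac's formula E[T_113] = 1/π_113 = 182.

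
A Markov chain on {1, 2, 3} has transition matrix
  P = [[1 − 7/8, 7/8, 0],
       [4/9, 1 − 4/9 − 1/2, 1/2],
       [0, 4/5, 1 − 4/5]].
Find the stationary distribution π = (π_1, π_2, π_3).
π = (256/1075, 504/1075, 63/215)

This is a birth-death chain on three states, which satisfies detailed balance: π_1 · P_{12} = π_2 · P_{21} and π_2 · P_{23} = π_3 · P_{32}.
From π_1 · 7/8 = π_2 · 4/9: π_2/π_1 = (7/8)/(4/9) = 63/32.
From π_2 · 1/2 = π_3 · 4/5: π_3/π_2 = (1/2)/(4/5) = 5/8.
Take π_1 proportional to 1; then unnormalized π = (1, 63/32, 315/256). Normalize by dividing by the sum 1075/256:
  π = (256/1075, 504/1075, 63/215).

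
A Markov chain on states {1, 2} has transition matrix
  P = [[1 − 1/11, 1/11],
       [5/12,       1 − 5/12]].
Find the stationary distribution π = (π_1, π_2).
π_1 = 55/67, π_2 = 12/67

Solve πP = π with π_1 + π_2 = 1. From πP = π: π_1 · (1 − 1/11) + π_2 · 5/12 = π_1 ⇒ π_2 · 5/12 = π_1 · 1/11 ⇒ π_2/π_1 = (1/11)/(5/12) = 12/55. Together with π_1 + π_2 = 1:
  π_1 = (5/12)/(1/11 + 5/12) = (5/12)/(67/132) = 55/67,
  π_2 = (1/11)/(1/11 + 5/12) = (1/11)/(67/132) = 12/67.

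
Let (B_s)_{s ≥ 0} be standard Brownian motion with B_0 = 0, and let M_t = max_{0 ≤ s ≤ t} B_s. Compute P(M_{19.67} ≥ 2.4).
P(M_{19.67} ≥ 2.4) = 2·P(B_{19.67} ≥ 2.4) = 2(1 − Φ(2.4/√19.67)) ≈ 0.5884

By the reflection principle for Brownian motion, P(M_t ≥ a) = 2 · P(B_t ≥ a) for a ≥ 0. Since B_t ~ N(0, t), P(B_t ≥ 2.4) = 1 − Φ(2.4/√t) = 1 − Φ(2.4/√19.67) = 1 − Φ(0.5411). So
  P(M_{19.67} ≥ 2.4) = 2(1 − Φ(0.5411)) ≈ 0.5884.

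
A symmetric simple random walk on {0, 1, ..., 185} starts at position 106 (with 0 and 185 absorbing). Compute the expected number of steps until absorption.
E[τ | X_0 = 106] = 8374

Let v_k = E[τ | X_0 = k]. Boundary: v_0 = v_185 = 0. Recurrence: v_k = 1 + (v_{k-1} + v_{k+1})/2 for 1 ≤ k ≤ 184. The particular solution to v_k − (v_{k-1} + v_{k+1})/2 = 1 is v_k = −k^2. Adding homogeneous solution A + B k and matching boundaries gives v_k = k (185 − k). Substituting k = 106: v_106 = 106 · 79 = 8374.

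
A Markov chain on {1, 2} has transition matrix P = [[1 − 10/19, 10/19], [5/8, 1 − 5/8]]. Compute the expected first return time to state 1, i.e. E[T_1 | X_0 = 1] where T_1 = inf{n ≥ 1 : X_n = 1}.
E[T_1 | X_0 = 1] = 1/π_1 = 35/19

For an irreducible recurrent Markov chain with stationary distribution π, E[T_i | X_0 = i] = 1/π_i (Kac's formula). Here π_1 = (5/8)/(10/19 + 5/8) = (5/8)/(175/152) = 19/35, so E[T_1 | X_0 = 1] = 1/π_1 = (10/19 + 5/8)/(5/8) = (175/152)/(5/8) = 35/19.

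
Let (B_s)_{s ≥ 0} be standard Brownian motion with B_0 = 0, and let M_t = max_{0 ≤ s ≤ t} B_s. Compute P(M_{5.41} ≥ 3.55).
P(M_{5.41} ≥ 3.55) = 2·P(B_{5.41} ≥ 3.55) = 2(1 − Φ(3.55/√5.41)) ≈ 0.1269

By the reflection principle for Brownian motion, P(M_t ≥ a) = 2 · P(B_t ≥ a) for a ≥ 0. Since B_t ~ N(0, t), P(B_t ≥ 3.55) = 1 − Φ(3.55/√t) = 1 − Φ(3.55/√5.41) = 1 − Φ(1.5263). So
  P(M_{5.41} ≥ 3.55) = 2(1 − Φ(1.5263)) ≈ 0.1269.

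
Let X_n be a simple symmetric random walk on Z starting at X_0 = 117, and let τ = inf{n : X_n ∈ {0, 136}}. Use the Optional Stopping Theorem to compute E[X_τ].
E[X_τ] = 117

X_n is a martingale and τ is a bounded-mean stopping time (indeed τ is finite a.s. with bounded expectation since the walk is in a bounded region). By the OST, E[X_τ] = E[X_0] = 117. Equivalently: E[X_τ] = 136 · P(hit 136 first) + 0 · P(hit 0 first) = 136 · (117/136) = 117.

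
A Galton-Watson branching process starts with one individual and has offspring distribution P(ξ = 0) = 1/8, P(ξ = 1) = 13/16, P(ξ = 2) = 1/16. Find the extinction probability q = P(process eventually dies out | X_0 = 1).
q = 1

Mean offspring μ = 0·1/8 + 1·13/16 + 2·1/16 = 15/16 ≤ 1. For μ ≤ 1 with offspring not concentrated at 1, the Galton-Watson process goes extinct almost surely, so q = 1.
(Algebraic check: The pgf is f(s) = 1/8 + 13/16·s + 1/16·s². The extinction probability q is the smallest fixed point of f in [0, 1]. Setting s = f(s):
  1/16·s² + (13/16 − 1)·s + 1/8 = 0
  1/16·s² − (1/8 + 1/16)·s + 1/8 = 0
which factors as (s − 1)·(1/16·s − 1/8) = 0, giving roots s = 1 and s = (1/8)/(1/16) = 2. Since 2 ≥ 1, the smallest root in [0, 1] is s = 1.)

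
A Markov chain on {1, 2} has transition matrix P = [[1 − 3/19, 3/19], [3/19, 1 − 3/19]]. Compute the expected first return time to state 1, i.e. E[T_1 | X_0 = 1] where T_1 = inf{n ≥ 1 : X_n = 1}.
E[T_1 | X_0 = 1] = 1/π_1 = 2

For an irreducible recurrent Markov chain with stationary distribution π, E[T_i | X_0 = i] = 1/π_i (Kac's formula). Here π_1 = (3/19)/(3/19 + 3/19) = (3/19)/(6/19) = 1/2, so E[T_1 | X_0 = 1] = 1/π_1 = (3/19 + 3/19)/(3/19) = (6/19)/(3/19) = 2.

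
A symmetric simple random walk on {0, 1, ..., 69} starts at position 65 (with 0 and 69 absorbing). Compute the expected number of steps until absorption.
E[τ | X_0 = 65] = 260

Let v_k = E[τ | X_0 = k]. Boundary: v_0 = v_69 = 0. Recurrence: v_k = 1 + (v_{k-1} + v_{k+1})/2 for 1 ≤ k ≤ 68. The particular solution to v_k − (v_{k-1} + v_{k+1})/2 = 1 is v_k = −k^2. Adding homogeneous solution A + B k and matching boundaries gives v_k = k (69 − k). Substituting k = 65: v_65 = 65 · 4 = 260.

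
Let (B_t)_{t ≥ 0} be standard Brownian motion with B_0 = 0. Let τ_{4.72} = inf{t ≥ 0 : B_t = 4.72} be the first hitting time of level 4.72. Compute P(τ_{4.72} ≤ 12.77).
P(τ_{4.72} ≤ 12.77) = 2(1 − Φ(4.72/√12.77)) = 2(1 − Φ(1.3208)) ≈ 0.1866

By the reflection principle for standard BM, P(τ_b ≤ t) = 2 · P(B_t ≥ b). Since B_t ~ N(0, t), P(B_t ≥ 4.72) = 1 − Φ(4.72/√t) = 1 − Φ(4.72/√12.77) = 1 − Φ(1.3208) ≈ 0.09328. Doubling: P(τ_{4.72} ≤ 12.77) ≈ 2 · 0.09328 = 0.18656 ≈ 0.1866.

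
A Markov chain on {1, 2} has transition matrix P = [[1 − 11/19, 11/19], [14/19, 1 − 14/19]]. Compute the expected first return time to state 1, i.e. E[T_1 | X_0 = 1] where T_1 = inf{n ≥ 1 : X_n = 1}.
E[T_1 | X_0 = 1] = 1/π_1 = 25/14

For an irreducible recurrent Markov chain with stationary distribution π, E[T_i | X_0 = i] = 1/π_i (Kac's formula). Here π_1 = (14/19)/(11/19 + 14/19) = (14/19)/(25/19) = 14/25, so E[T_1 | X_0 = 1] = 1/π_1 = (11/19 + 14/19)/(14/19) = (25/19)/(14/19) = 25/14.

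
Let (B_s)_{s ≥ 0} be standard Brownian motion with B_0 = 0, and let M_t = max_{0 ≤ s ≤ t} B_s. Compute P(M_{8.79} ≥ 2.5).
P(M_{8.79} ≥ 2.5) = 2·P(B_{8.79} ≥ 2.5) = 2(1 − Φ(2.5/√8.79)) ≈ 0.3991

By the reflection principle for Brownian motion, P(M_t ≥ a) = 2 · P(B_t ≥ a) for a ≥ 0. Since B_t ~ N(0, t), P(B_t ≥ 2.5) = 1 − Φ(2.5/√t) = 1 − Φ(2.5/√8.79) = 1 − Φ(0.8432). So
  P(M_{8.79} ≥ 2.5) = 2(1 − Φ(0.8432)) ≈ 0.3991.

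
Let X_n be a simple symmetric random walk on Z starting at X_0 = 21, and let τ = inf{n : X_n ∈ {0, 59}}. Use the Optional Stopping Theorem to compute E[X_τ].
E[X_τ] = 21

X_n is a martingale and τ is a bounded-mean stopping time (indeed τ is finite a.s. with bounded expectation since the walk is in a bounded region). By the OST, E[X_τ] = E[X_0] = 21. Equivalently: E[X_τ] = 59 · P(hit 59 first) + 0 · P(hit 0 first) = 59 · (21/59) = 21.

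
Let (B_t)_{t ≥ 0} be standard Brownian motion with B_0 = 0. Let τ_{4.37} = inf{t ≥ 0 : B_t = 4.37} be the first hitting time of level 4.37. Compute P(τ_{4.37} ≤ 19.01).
P(τ_{4.37} ≤ 19.01) = 2(1 − Φ(4.37/√19.01)) = 2(1 − Φ(1.0023)) ≈ 0.3162

By the reflection principle for standard BM, P(τ_b ≤ t) = 2 · P(B_t ≥ b). Since B_t ~ N(0, t), P(B_t ≥ 4.37) = 1 − Φ(4.37/√t) = 1 − Φ(4.37/√19.01) = 1 − Φ(1.0023) ≈ 0.15810. Doubling: P(τ_{4.37} ≤ 19.01) ≈ 2 · 0.15810 = 0.31620 ≈ 0.3162.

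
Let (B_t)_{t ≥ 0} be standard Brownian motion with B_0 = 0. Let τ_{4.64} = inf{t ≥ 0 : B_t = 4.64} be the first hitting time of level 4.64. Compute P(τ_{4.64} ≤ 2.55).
P(τ_{4.64} ≤ 2.55) = 2(1 − Φ(4.64/√2.55)) = 2(1 − Φ(2.9057)) ≈ 0.0037

By the reflection principle for standard BM, P(τ_b ≤ t) = 2 · P(B_t ≥ b). Since B_t ~ N(0, t), P(B_t ≥ 4.64) = 1 − Φ(4.64/√t) = 1 − Φ(4.64/√2.55) = 1 − Φ(2.9057) ≈ 0.00183. Doubling: P(τ_{4.64} ≤ 2.55) ≈ 2 · 0.00183 = 0.00366 ≈ 0.0037.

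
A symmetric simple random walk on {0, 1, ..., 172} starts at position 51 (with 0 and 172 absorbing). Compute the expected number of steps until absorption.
E[τ | X_0 = 51] = 6171

Let v_k = E[τ | X_0 = k]. Boundary: v_0 = v_172 = 0. Recurrence: v_k = 1 + (v_{k-1} + v_{k+1})/2 for 1 ≤ k ≤ 171. The particular solution to v_k − (v_{k-1} + v_{k+1})/2 = 1 is v_k = −k^2. Adding homogeneous solution A + B k and matching boundaries gives v_k = k (172 − k). Substituting k = 51: v_51 = 51 · 121 = 6171.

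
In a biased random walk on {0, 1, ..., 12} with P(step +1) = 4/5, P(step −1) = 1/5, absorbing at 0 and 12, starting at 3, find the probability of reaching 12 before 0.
P(hit 12 before 0) = (1 − (1/4)^3) / (1 − (1/4)^12) = 262144/266305

Let u_k denote P(reach 12 before 0 | start at k). Boundary: u_0 = 0, u_12 = 1. Recurrence: u_k = 4/5·u_{k+1} + 1/5·u_{k-1} for 1 ≤ k ≤ 11. Try u_k = A + B·r^k with r = q/p = (1/5)/(4/5) = 1/4. Substitution satisfies the recurrence; boundary conditions give:
  u_k = (1 − r^k) / (1 − r^N) = (1 − (1/4)^3) / (1 − (1/4)^12) = 262144/266305.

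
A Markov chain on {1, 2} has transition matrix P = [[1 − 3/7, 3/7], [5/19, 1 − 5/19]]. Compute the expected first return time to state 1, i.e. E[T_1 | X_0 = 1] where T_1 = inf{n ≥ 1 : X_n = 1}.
E[T_1 | X_0 = 1] = 1/π_1 = 92/35

For an irreducible recurrent Markov chain with stationary distribution π, E[T_i | X_0 = i] = 1/π_i (Kac's formula). Here π_1 = (5/19)/(3/7 + 5/19) = (5/19)/(92/133) = 35/92, so E[T_1 | X_0 = 1] = 1/π_1 = (3/7 + 5/19)/(5/19) = (92/133)/(5/19) = 92/35.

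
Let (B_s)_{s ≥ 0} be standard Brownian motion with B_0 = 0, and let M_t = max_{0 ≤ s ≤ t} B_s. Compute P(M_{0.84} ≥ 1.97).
P(M_{0.84} ≥ 1.97) = 2·P(B_{0.84} ≥ 1.97) = 2(1 − Φ(1.97/√0.84)) ≈ 0.0316

By the reflection principle for Brownian motion, P(M_t ≥ a) = 2 · P(B_t ≥ a) for a ≥ 0. Since B_t ~ N(0, t), P(B_t ≥ 1.97) = 1 − Φ(1.97/√t) = 1 − Φ(1.97/√0.84) = 1 − Φ(2.1494). So
  P(M_{0.84} ≥ 1.97) = 2(1 − Φ(2.1494)) ≈ 0.0316.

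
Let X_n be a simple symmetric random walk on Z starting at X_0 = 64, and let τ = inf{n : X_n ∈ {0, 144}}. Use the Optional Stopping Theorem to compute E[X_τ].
E[X_τ] = 64

X_n is a martingale and τ is a bounded-mean stopping time (indeed τ is finite a.s. with bounded expectation since the walk is in a bounded region). By the OST, E[X_τ] = E[X_0] = 64. Equivalently: E[X_τ] = 144 · P(hit 144 first) + 0 · P(hit 0 first) = 144 · (64/144) = 64.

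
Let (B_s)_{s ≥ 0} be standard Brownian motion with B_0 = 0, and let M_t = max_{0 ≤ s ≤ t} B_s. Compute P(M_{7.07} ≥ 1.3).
P(M_{7.07} ≥ 1.3) = 2·P(B_{7.07} ≥ 1.3) = 2(1 − Φ(1.3/√7.07)) ≈ 0.6249

By the reflection principle for Brownian motion, P(M_t ≥ a) = 2 · P(B_t ≥ a) for a ≥ 0. Since B_t ~ N(0, t), P(B_t ≥ 1.3) = 1 − Φ(1.3/√t) = 1 − Φ(1.3/√7.07) = 1 − Φ(0.4889). So
  P(M_{7.07} ≥ 1.3) = 2(1 − Φ(0.4889)) ≈ 0.6249.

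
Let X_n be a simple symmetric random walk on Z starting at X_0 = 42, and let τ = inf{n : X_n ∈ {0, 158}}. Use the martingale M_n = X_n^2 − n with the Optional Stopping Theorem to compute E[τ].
E[τ] = 4872

M_n = X_n^2 − n is a martingale (since E[X_{n+1}^2 | F_n] = X_n^2 + 1). By OST (τ has finite mean in a bounded region), E[M_τ] = E[M_0] = X_0^2 − 0 = 42^2 = 1764. Also E[M_τ] = E[X_τ^2] − E[τ]. The walk exits at 0 or 158, with P(hit 158 first) = 42/158, so E[X_τ^2] = 158^2 · 42/158 + 0 = 6636. Thus E[τ] = E[X_τ^2] − E[M_τ] = 6636 − 1764 = 4872 = 42(158 − 42) = 4872.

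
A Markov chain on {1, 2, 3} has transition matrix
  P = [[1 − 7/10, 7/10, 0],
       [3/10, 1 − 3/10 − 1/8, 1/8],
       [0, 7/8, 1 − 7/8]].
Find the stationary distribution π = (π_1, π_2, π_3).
π = (3/11, 7/11, 1/11)

This is a birth-death chain on three states, which satisfies detailed balance: π_1 · P_{12} = π_2 · P_{21} and π_2 · P_{23} = π_3 · P_{32}.
From π_1 · 7/10 = π_2 · 3/10: π_2/π_1 = (7/10)/(3/10) = 7/3.
From π_2 · 1/8 = π_3 · 7/8: π_3/π_2 = (1/8)/(7/8) = 1/7.
Take π_1 proportional to 1; then unnormalized π = (1, 7/3, 1/3). Normalize by dividing by the sum 11/3:
  π = (3/11, 7/11, 1/11).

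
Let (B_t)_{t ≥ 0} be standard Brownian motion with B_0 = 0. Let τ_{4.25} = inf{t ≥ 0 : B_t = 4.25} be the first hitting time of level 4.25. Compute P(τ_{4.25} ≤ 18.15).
P(τ_{4.25} ≤ 18.15) = 2(1 − Φ(4.25/√18.15)) = 2(1 − Φ(0.9976)) ≈ 0.3185

By the reflection principle for standard BM, P(τ_b ≤ t) = 2 · P(B_t ≥ b). Since B_t ~ N(0, t), P(B_t ≥ 4.25) = 1 − Φ(4.25/√t) = 1 − Φ(4.25/√18.15) = 1 − Φ(0.9976) ≈ 0.15924. Doubling: P(τ_{4.25} ≤ 18.15) ≈ 2 · 0.15924 = 0.31848 ≈ 0.3185.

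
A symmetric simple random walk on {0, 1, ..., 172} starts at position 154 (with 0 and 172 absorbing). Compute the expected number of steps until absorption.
E[τ | X_0 = 154] = 2772

Let v_k = E[τ | X_0 = k]. Boundary: v_0 = v_172 = 0. Recurrence: v_k = 1 + (v_{k-1} + v_{k+1})/2 for 1 ≤ k ≤ 171. The particular solution to v_k − (v_{k-1} + v_{k+1})/2 = 1 is v_k = −k^2. Adding homogeneous solution A + B k and matching boundaries gives v_k = k (172 − k). Substituting k = 154: v_154 = 154 · 18 = 2772.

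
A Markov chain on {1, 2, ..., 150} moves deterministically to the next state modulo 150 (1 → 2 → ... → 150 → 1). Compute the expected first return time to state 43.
E[T_43 | X_0 = 43] = 150

The chain cycles deterministically, so starting at state 43 it returns in exactly 150 steps. Equivalently, the stationary distribution is uniform π_j = 1/150 for every state j, so by Kac's formula E[T_43] = 1/π_43 = 150.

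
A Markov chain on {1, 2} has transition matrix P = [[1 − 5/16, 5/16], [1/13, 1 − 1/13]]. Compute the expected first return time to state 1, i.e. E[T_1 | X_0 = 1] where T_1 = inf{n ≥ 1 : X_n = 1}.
E[T_1 | X_0 = 1] = 1/π_1 = 81/16

For an irreducible recurrent Markov chain with stationary distribution π, E[T_i | X_0 = i] = 1/π_i (Kac's formula). Here π_1 = (1/13)/(5/16 + 1/13) = (1/13)/(81/208) = 16/81, so E[T_1 | X_0 = 1] = 1/π_1 = (5/16 + 1/13)/(1/13) = (81/208)/(1/13) = 81/16.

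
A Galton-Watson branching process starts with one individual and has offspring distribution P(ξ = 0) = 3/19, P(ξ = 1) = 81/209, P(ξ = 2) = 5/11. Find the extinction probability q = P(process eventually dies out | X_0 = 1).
q = 33/95

The pgf is f(s) = 3/19 + 81/209·s + 5/11·s². The extinction probability q is the smallest fixed point of f in [0, 1]. Setting s = f(s):
  5/11·s² + (81/209 − 1)·s + 3/19 = 0
  5/11·s² − (3/19 + 5/11)·s + 3/19 = 0
which factors as (s − 1)·(5/11·s − 3/19) = 0, giving roots s = 1 and s = (3/19)/(5/11) = 33/95.
Mean offspring μ = 81/209 + 2·5/11 = 271/209 > 1 (supercritical), so q < 1. The extinction probability is the smaller root: q = (3/19)/(5/11) = 33/95.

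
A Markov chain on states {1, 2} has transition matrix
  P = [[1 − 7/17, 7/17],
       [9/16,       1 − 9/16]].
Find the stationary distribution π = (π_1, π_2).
π_1 = 153/265, π_2 = 112/265

Solve πP = π with π_1 + π_2 = 1. From πP = π: π_1 · (1 − 7/17) + π_2 · 9/16 = π_1 ⇒ π_2 · 9/16 = π_1 · 7/17 ⇒ π_2/π_1 = (7/17)/(9/16) = 112/153. Together with π_1 + π_2 = 1:
  π_1 = (9/16)/(7/17 + 9/16) = (9/16)/(265/272) = 153/265,
  π_2 = (7/17)/(7/17 + 9/16) = (7/17)/(265/272) = 112/265.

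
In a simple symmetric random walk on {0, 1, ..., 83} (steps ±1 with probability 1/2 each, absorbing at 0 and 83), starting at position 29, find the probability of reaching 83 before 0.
P(hit 83 before 0) = 29/83

Let u_k = P(hit 83 before 0 | start at k). Then u_0 = 0, u_83 = 1, and u_k = u_{k-1}/2 + u_{k+1}/2 for 1 ≤ k ≤ 82. This harmonic recurrence is solved by u_k = k/83, giving u_29 = 29/83.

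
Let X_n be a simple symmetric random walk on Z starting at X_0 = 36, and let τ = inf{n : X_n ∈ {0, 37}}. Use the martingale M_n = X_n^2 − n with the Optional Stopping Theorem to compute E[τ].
E[τ] = 36

M_n = X_n^2 − n is a martingale (since E[X_{n+1}^2 | F_n] = X_n^2 + 1). By OST (τ has finite mean in a bounded region), E[M_τ] = E[M_0] = X_0^2 − 0 = 36^2 = 1296. Also E[M_τ] = E[X_τ^2] − E[τ]. The walk exits at 0 or 37, with P(hit 37 first) = 36/37, so E[X_τ^2] = 37^2 · 36/37 + 0 = 1332. Thus E[τ] = E[X_τ^2] − E[M_τ] = 1332 − 1296 = 36 = 36(37 − 36) = 36.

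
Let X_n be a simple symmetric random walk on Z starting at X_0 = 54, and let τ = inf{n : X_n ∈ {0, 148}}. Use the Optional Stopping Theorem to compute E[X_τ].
E[X_τ] = 54

X_n is a martingale and τ is a bounded-mean stopping time (indeed τ is finite a.s. with bounded expectation since the walk is in a bounded region). By the OST, E[X_τ] = E[X_0] = 54. Equivalently: E[X_τ] = 148 · P(hit 148 first) + 0 · P(hit 0 first) = 148 · (54/148) = 54.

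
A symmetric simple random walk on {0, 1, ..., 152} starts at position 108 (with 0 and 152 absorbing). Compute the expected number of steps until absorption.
E[τ | X_0 = 108] = 4752

Let v_k = E[τ | X_0 = k]. Boundary: v_0 = v_152 = 0. Recurrence: v_k = 1 + (v_{k-1} + v_{k+1})/2 for 1 ≤ k ≤ 151. The particular solution to v_k − (v_{k-1} + v_{k+1})/2 = 1 is v_k = −k^2. Adding homogeneous solution A + B k and matching boundaries gives v_k = k (152 − k). Substituting k = 108: v_108 = 108 · 44 = 4752.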